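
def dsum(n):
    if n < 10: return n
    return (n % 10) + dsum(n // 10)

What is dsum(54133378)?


dsum(54133378) = 8 + dsum(5413337)
dsum(5413337) = 7 + dsum(541333)
dsum(541333) = 3 + dsum(54133)
dsum(54133) = 3 + dsum(5413)
dsum(5413) = 3 + dsum(541)
dsum(541) = 1 + dsum(54)
dsum(54) = 4 + dsum(5)
dsum(5) = 5  (base case)
Total: 8 + 7 + 3 + 3 + 3 + 1 + 4 + 5 = 34

34


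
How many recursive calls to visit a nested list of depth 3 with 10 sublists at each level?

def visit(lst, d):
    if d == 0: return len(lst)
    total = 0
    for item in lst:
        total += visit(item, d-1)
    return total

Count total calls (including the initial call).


At depth 0 (root): 1 call
At depth 1: each of 1 parents calls visit on 10 children = 10 calls
At depth 2: each of 10 parents calls visit on 10 children = 100 calls
At depth 3: each of 100 parents calls visit on 10 children = 1000 calls
Total: 1 + 10 + 100 + 1000 = 1111

1111


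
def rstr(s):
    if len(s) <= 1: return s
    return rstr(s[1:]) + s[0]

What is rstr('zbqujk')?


rstr('zbqujk') = rstr('bqujk') + 'z'
rstr('bqujk') = rstr('qujk') + 'b'
rstr('qujk') = rstr('ujk') + 'q'
rstr('ujk') = rstr('jk') + 'u'
rstr('jk') = rstr('k') + 'j'
rstr('k') = 'k'  (base case)
Concatenating: 'k' + 'j' + 'u' + 'q' + 'b' + 'z' = 'kjuqbz'

kjuqbz


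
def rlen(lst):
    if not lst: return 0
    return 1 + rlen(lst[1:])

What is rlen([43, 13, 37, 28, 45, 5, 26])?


rlen([43, 13, 37, 28, 45, 5, 26]) = 1 + rlen([13, 37, 28, 45, 5, 26])
rlen([13, 37, 28, 45, 5, 26]) = 1 + rlen([37, 28, 45, 5, 26])
rlen([37, 28, 45, 5, 26]) = 1 + rlen([28, 45, 5, 26])
rlen([28, 45, 5, 26]) = 1 + rlen([45, 5, 26])
rlen([45, 5, 26]) = 1 + rlen([5, 26])
rlen([5, 26]) = 1 + rlen([26])
rlen([26]) = 1 + rlen([])
rlen([]) = 0  (base case)
Unwinding: 1 + 1 + 1 + 1 + 1 + 1 + 1 + 0 = 7

7


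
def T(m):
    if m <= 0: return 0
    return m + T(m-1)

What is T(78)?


T(78)
= 78 + 77 + 76 + 75 + 74 + 73 + 72 + 71 + 70 + 69 + 68 + 67 + 66 + 65 + 64 + 63 + 62 + 61 + 60 + 59 + 58 + 57 + 56 + 55 + 54 + 53 + 52 + 51 + 50 + 49 + 48 + 47 + 46 + 45 + 44 + 43 + 42 + 41 + 40 + 39 + 38 + 37 + 36 + 35 + 34 + 33 + 32 + 31 + 30 + 29 + 28 + 27 + 26 + 25 + 24 + 23 + 22 + 21 + 20 + 19 + 18 + 17 + 16 + 15 + 14 + 13 + 12 + 11 + 10 + 9 + 8 + 7 + 6 + 5 + 4 + 3 + 2 + 1 + T(0)
= 78 + 77 + 76 + 75 + 74 + 73 + 72 + 71 + 70 + 69 + 68 + 67 + 66 + 65 + 64 + 63 + 62 + 61 + 60 + 59 + 58 + 57 + 56 + 55 + 54 + 53 + 52 + 51 + 50 + 49 + 48 + 47 + 46 + 45 + 44 + 43 + 42 + 41 + 40 + 39 + 38 + 37 + 36 + 35 + 34 + 33 + 32 + 31 + 30 + 29 + 28 + 27 + 26 + 25 + 24 + 23 + 22 + 21 + 20 + 19 + 18 + 17 + 16 + 15 + 14 + 13 + 12 + 11 + 10 + 9 + 8 + 7 + 6 + 5 + 4 + 3 + 2 + 1 + 0
= 3081

3081


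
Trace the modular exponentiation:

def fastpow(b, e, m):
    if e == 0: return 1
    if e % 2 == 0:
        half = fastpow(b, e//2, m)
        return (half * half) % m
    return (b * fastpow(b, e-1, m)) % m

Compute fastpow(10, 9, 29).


fastpow(10, 9, 29): e is odd, compute fastpow(10, 8, 29)
  fastpow(10, 8, 29): e is even, compute fastpow(10, 4, 29)
    fastpow(10, 4, 29): e is even, compute fastpow(10, 2, 29)
      fastpow(10, 2, 29): e is even, compute fastpow(10, 1, 29)
        fastpow(10, 1, 29): e is odd, compute fastpow(10, 0, 29)
          fastpow(10, 0, 29) = 1
        (10 * 1) % 29 = 10
      half=10, (10*10) % 29 = 13
    half=13, (13*13) % 29 = 24
  half=24, (24*24) % 29 = 25
(10 * 25) % 29 = 18

18


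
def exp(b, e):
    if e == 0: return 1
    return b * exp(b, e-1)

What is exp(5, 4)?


exp(5, 4)
= 5 * exp(5, 3)
= 5 * 5 * exp(5, 2)
= 5 * 5 * 5 * exp(5, 1)
= 5 * 5 * 5 * 5 * exp(5, 0)
= 5 * 5 * 5 * 5 * 1
= 625

625


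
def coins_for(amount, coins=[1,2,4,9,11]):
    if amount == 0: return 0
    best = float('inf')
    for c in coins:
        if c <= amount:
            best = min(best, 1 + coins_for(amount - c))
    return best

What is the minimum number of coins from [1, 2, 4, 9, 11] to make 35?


Building up with DP:
coins_for(0) = 0
coins_for(1) = min(1+coins_for(0)=1+0=1) = 1
coins_for(2) = min(1+coins_for(1)=1+1=2, 1+coins_for(0)=1+0=1) = 1
coins_for(3) = min(1+coins_for(2)=1+1=2, 1+coins_for(1)=1+1=2) = 2
coins_for(4) = min(1+coins_for(3)=1+2=3, 1+coins_for(2)=1+1=2, 1+coins_for(0)=1+0=1) = 1
coins_for(5) = min(1+coins_for(4)=1+1=2, 1+coins_for(3)=1+2=3, 1+coins_for(1)=1+1=2) = 2
coins_for(6) = min(1+coins_for(5)=1+2=3, 1+coins_for(4)=1+1=2, 1+coins_for(2)=1+1=2) = 2
coins_for(7) = min(1+coins_for(6)=1+2=3, 1+coins_for(5)=1+2=3, 1+coins_for(3)=1+2=3) = 3
coins_for(8) = min(1+coins_for(7)=1+3=4, 1+coins_for(6)=1+2=3, 1+coins_for(4)=1+1=2) = 2
coins_for(9) = min(1+coins_for(8)=1+2=3, 1+coins_for(7)=1+3=4, 1+coins_for(5)=1+2=3, 1+coins_for(0)=1+0=1) = 1
coins_for(10) = min(1+coins_for(9)=1+1=2, 1+coins_for(8)=1+2=3, 1+coins_for(6)=1+2=3, 1+coins_for(1)=1+1=2) = 2
coins_for(11) = min(1+coins_for(10)=1+2=3, 1+coins_for(9)=1+1=2, 1+coins_for(7)=1+3=4, 1+coins_for(2)=1+1=2, 1+coins_for(0)=1+0=1) = 1
coins_for(12) = min(1+coins_for(11)=1+1=2, 1+coins_for(10)=1+2=3, 1+coins_for(8)=1+2=3, 1+coins_for(3)=1+2=3, 1+coins_for(1)=1+1=2) = 2
coins_for(13) = min(1+coins_for(12)=1+2=3, 1+coins_for(11)=1+1=2, 1+coins_for(9)=1+1=2, 1+coins_for(4)=1+1=2, 1+coins_for(2)=1+1=2) = 2
coins_for(14) = min(1+coins_for(13)=1+2=3, 1+coins_for(12)=1+2=3, 1+coins_for(10)=1+2=3, 1+coins_for(5)=1+2=3, 1+coins_for(3)=1+2=3) = 3
coins_for(15) = min(1+coins_for(14)=1+3=4, 1+coins_for(13)=1+2=3, 1+coins_for(11)=1+1=2, 1+coins_for(6)=1+2=3, 1+coins_for(4)=1+1=2) = 2
coins_for(16) = min(1+coins_for(15)=1+2=3, 1+coins_for(14)=1+3=4, 1+coins_for(12)=1+2=3, 1+coins_for(7)=1+3=4, 1+coins_for(5)=1+2=3) = 3
coins_for(17) = min(1+coins_for(16)=1+3=4, 1+coins_for(15)=1+2=3, 1+coins_for(13)=1+2=3, 1+coins_for(8)=1+2=3, 1+coins_for(6)=1+2=3) = 3
coins_for(18) = min(1+coins_for(17)=1+3=4, 1+coins_for(16)=1+3=4, 1+coins_for(14)=1+3=4, 1+coins_for(9)=1+1=2, 1+coins_for(7)=1+3=4) = 2
coins_for(19) = min(1+coins_for(18)=1+2=3, 1+coins_for(17)=1+3=4, 1+coins_for(15)=1+2=3, 1+coins_for(10)=1+2=3, 1+coins_for(8)=1+2=3) = 3
coins_for(20) = min(1+coins_for(19)=1+3=4, 1+coins_for(18)=1+2=3, 1+coins_for(16)=1+3=4, 1+coins_for(11)=1+1=2, 1+coins_for(9)=1+1=2) = 2
coins_for(21) = min(1+coins_for(20)=1+2=3, 1+coins_for(19)=1+3=4, 1+coins_for(17)=1+3=4, 1+coins_for(12)=1+2=3, 1+coins_for(10)=1+2=3) = 3
coins_for(22) = min(1+coins_for(21)=1+3=4, 1+coins_for(20)=1+2=3, 1+coins_for(18)=1+2=3, 1+coins_for(13)=1+2=3, 1+coins_for(11)=1+1=2) = 2
coins_for(23) = min(1+coins_for(22)=1+2=3, 1+coins_for(21)=1+3=4, 1+coins_for(19)=1+3=4, 1+coins_for(14)=1+3=4, 1+coins_for(12)=1+2=3) = 3
coins_for(24) = min(1+coins_for(23)=1+3=4, 1+coins_for(22)=1+2=3, 1+coins_for(20)=1+2=3, 1+coins_for(15)=1+2=3, 1+coins_for(13)=1+2=3) = 3
coins_for(25) = min(1+coins_for(24)=1+3=4, 1+coins_for(23)=1+3=4, 1+coins_for(21)=1+3=4, 1+coins_for(16)=1+3=4, 1+coins_for(14)=1+3=4) = 4
coins_for(26) = min(1+coins_for(25)=1+4=5, 1+coins_for(24)=1+3=4, 1+coins_for(22)=1+2=3, 1+coins_for(17)=1+3=4, 1+coins_for(15)=1+2=3) = 3
coins_for(27) = min(1+coins_for(26)=1+3=4, 1+coins_for(25)=1+4=5, 1+coins_for(23)=1+3=4, 1+coins_for(18)=1+2=3, 1+coins_for(16)=1+3=4) = 3
coins_for(28) = min(1+coins_for(27)=1+3=4, 1+coins_for(26)=1+3=4, 1+coins_for(24)=1+3=4, 1+coins_for(19)=1+3=4, 1+coins_for(17)=1+3=4) = 4
coins_for(29) = min(1+coins_for(28)=1+4=5, 1+coins_for(27)=1+3=4, 1+coins_for(25)=1+4=5, 1+coins_for(20)=1+2=3, 1+coins_for(18)=1+2=3) = 3
coins_for(30) = min(1+coins_for(29)=1+3=4, 1+coins_for(28)=1+4=5, 1+coins_for(26)=1+3=4, 1+coins_for(21)=1+3=4, 1+coins_for(19)=1+3=4) = 4
coins_for(31) = min(1+coins_for(30)=1+4=5, 1+coins_for(29)=1+3=4, 1+coins_for(27)=1+3=4, 1+coins_for(22)=1+2=3, 1+coins_for(20)=1+2=3) = 3
coins_for(32) = min(1+coins_for(31)=1+3=4, 1+coins_for(30)=1+4=5, 1+coins_for(28)=1+4=5, 1+coins_for(23)=1+3=4, 1+coins_for(21)=1+3=4) = 4
coins_for(33) = min(1+coins_for(32)=1+4=5, 1+coins_for(31)=1+3=4, 1+coins_for(29)=1+3=4, 1+coins_for(24)=1+3=4, 1+coins_for(22)=1+2=3) = 3
coins_for(34) = min(1+coins_for(33)=1+3=4, 1+coins_for(32)=1+4=5, 1+coins_for(30)=1+4=5, 1+coins_for(25)=1+4=5, 1+coins_for(23)=1+3=4) = 4
coins_for(35) = min(1+coins_for(34)=1+4=5, 1+coins_for(33)=1+3=4, 1+coins_for(31)=1+3=4, 1+coins_for(26)=1+3=4, 1+coins_for(24)=1+3=4) = 4

4


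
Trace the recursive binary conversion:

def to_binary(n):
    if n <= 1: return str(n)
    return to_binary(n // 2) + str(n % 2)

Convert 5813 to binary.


to_binary(5813) = to_binary(2906) + '1'
to_binary(2906) = to_binary(1453) + '0'
to_binary(1453) = to_binary(726) + '1'
to_binary(726) = to_binary(363) + '0'
to_binary(363) = to_binary(181) + '1'
to_binary(181) = to_binary(90) + '1'
to_binary(90) = to_binary(45) + '0'
to_binary(45) = to_binary(22) + '1'
to_binary(22) = to_binary(11) + '0'
to_binary(11) = to_binary(5) + '1'
to_binary(5) = to_binary(2) + '1'
to_binary(2) = to_binary(1) + '0'
to_binary(1) = '1'  (base case)
Concatenating: '1' + '0' + '1' + '1' + '0' + '1' + '0' + '1' + '1' + '0' + '1' + '0' + '1' = '1011010110101'

1011010110101


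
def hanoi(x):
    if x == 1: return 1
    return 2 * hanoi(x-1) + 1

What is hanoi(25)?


hanoi(25) = 2 * hanoi(24) + 1
hanoi(24) = 2 * hanoi(23) + 1
hanoi(23) = 2 * hanoi(22) + 1
hanoi(22) = 2 * hanoi(21) + 1
hanoi(21) = 2 * hanoi(20) + 1
hanoi(20) = 2 * hanoi(19) + 1
hanoi(19) = 2 * hanoi(18) + 1
hanoi(18) = 2 * hanoi(17) + 1
hanoi(17) = 2 * hanoi(16) + 1
hanoi(16) = 2 * hanoi(15) + 1
hanoi(15) = 2 * hanoi(14) + 1
hanoi(14) = 2 * hanoi(13) + 1
hanoi(13) = 2 * hanoi(12) + 1
hanoi(12) = 2 * hanoi(11) + 1
hanoi(11) = 2 * hanoi(10) + 1
hanoi(10) = 2 * hanoi(9) + 1
hanoi(9) = 2 * hanoi(8) + 1
hanoi(8) = 2 * hanoi(7) + 1
hanoi(7) = 2 * hanoi(6) + 1
hanoi(6) = 2 * hanoi(5) + 1
hanoi(5) = 2 * hanoi(4) + 1
hanoi(4) = 2 * hanoi(3) + 1
hanoi(3) = 2 * hanoi(2) + 1
hanoi(2) = 2 * hanoi(1) + 1
hanoi(1) = 1  (base case)
hanoi(2) = 2 * 1 + 1 = 3
hanoi(3) = 2 * 3 + 1 = 7
hanoi(4) = 2 * 7 + 1 = 15
hanoi(5) = 2 * 15 + 1 = 31
hanoi(6) = 2 * 31 + 1 = 63
hanoi(7) = 2 * 63 + 1 = 127
hanoi(8) = 2 * 127 + 1 = 255
hanoi(9) = 2 * 255 + 1 = 511
hanoi(10) = 2 * 511 + 1 = 1023
hanoi(11) = 2 * 1023 + 1 = 2047
hanoi(12) = 2 * 2047 + 1 = 4095
hanoi(13) = 2 * 4095 + 1 = 8191
hanoi(14) = 2 * 8191 + 1 = 16383
hanoi(15) = 2 * 16383 + 1 = 32767
hanoi(16) = 2 * 32767 + 1 = 65535
hanoi(17) = 2 * 65535 + 1 = 131071
hanoi(18) = 2 * 131071 + 1 = 262143
hanoi(19) = 2 * 262143 + 1 = 524287
hanoi(20) = 2 * 524287 + 1 = 1048575
hanoi(21) = 2 * 1048575 + 1 = 2097151
hanoi(22) = 2 * 2097151 + 1 = 4194303
hanoi(23) = 2 * 4194303 + 1 = 8388607
hanoi(24) = 2 * 8388607 + 1 = 16777215
hanoi(25) = 2 * 16777215 + 1 = 33554431

33554431


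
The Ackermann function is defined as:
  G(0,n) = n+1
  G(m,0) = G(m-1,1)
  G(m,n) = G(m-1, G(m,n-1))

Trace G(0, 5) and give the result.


G(0, 5) = 6
Result: G(0, 5) = 6

6


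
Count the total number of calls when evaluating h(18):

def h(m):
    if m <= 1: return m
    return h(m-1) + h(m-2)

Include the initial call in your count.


Let C(n) = total calls for h(n)
C(0) = 1, C(1) = 1
C(2) = 1 + C(1) + C(0) = 1 + 1 + 1 = 3
C(3) = 1 + C(2) + C(1) = 1 + 3 + 1 = 5
C(4) = 1 + C(3) + C(2) = 1 + 5 + 3 = 9
C(5) = 1 + C(4) + C(3) = 1 + 9 + 5 = 15
C(6) = 1 + C(5) + C(4) = 1 + 15 + 9 = 25
C(7) = 1 + C(6) + C(5) = 1 + 25 + 15 = 41
C(8) = 1 + C(7) + C(6) = 1 + 41 + 25 = 67
C(9) = 1 + C(8) + C(7) = 1 + 67 + 41 = 109
C(10) = 1 + C(9) + C(8) = 1 + 109 + 67 = 177
C(11) = 1 + C(10) + C(9) = 1 + 177 + 109 = 287
C(12) = 1 + C(11) + C(10) = 1 + 287 + 177 = 465
C(13) = 1 + C(12) + C(11) = 1 + 465 + 287 = 753
C(14) = 1 + C(13) + C(12) = 1 + 753 + 465 = 1219
C(15) = 1 + C(14) + C(13) = 1 + 1219 + 753 = 1973
C(16) = 1 + C(15) + C(14) = 1 + 1973 + 1219 = 3193
C(17) = 1 + C(16) + C(15) = 1 + 3193 + 1973 = 5167
C(18) = 1 + C(17) + C(16) = 1 + 5167 + 3193 = 8361

8361


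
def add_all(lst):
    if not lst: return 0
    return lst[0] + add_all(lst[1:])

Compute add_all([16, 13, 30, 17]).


add_all([16, 13, 30, 17]) = 16 + add_all([13, 30, 17])
add_all([13, 30, 17]) = 13 + add_all([30, 17])
add_all([30, 17]) = 30 + add_all([17])
add_all([17]) = 17 + add_all([])
add_all([]) = 0  (base case)
Total: 16 + 13 + 30 + 17 + 0 = 76

76


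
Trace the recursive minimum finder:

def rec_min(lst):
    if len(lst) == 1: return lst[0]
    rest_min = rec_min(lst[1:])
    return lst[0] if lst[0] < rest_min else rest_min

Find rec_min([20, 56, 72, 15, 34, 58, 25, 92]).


rec_min([20, 56, 72, 15, 34, 58, 25, 92]): compare 20 with rec_min([56, 72, 15, 34, 58, 25, 92])
rec_min([56, 72, 15, 34, 58, 25, 92]): compare 56 with rec_min([72, 15, 34, 58, 25, 92])
rec_min([72, 15, 34, 58, 25, 92]): compare 72 with rec_min([15, 34, 58, 25, 92])
rec_min([15, 34, 58, 25, 92]): compare 15 with rec_min([34, 58, 25, 92])
rec_min([34, 58, 25, 92]): compare 34 with rec_min([58, 25, 92])
rec_min([58, 25, 92]): compare 58 with rec_min([25, 92])
rec_min([25, 92]): compare 25 with rec_min([92])
rec_min([92]) = 92  (base case)
Compare 25 with 92 -> 25
Compare 58 with 25 -> 25
Compare 34 with 25 -> 25
Compare 15 with 25 -> 15
Compare 72 with 15 -> 15
Compare 56 with 15 -> 15
Compare 20 with 15 -> 15

15


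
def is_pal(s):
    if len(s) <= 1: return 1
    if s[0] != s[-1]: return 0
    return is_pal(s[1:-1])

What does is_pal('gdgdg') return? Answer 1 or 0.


is_pal('gdgdg'): s[0]='g' == s[-1]='g' -> check is_pal('dgd')
is_pal('dgd'): s[0]='d' == s[-1]='d' -> check is_pal('g')
is_pal('g'): len <= 1 -> return 1  (base case)
Result: 1 (palindrome)

1


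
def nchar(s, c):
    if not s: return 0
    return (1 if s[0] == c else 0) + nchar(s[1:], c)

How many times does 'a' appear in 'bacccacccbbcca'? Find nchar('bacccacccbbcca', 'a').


s[0]='b' != 'a' -> 0
s[0]='a' == 'a' -> 1
s[0]='c' != 'a' -> 0
s[0]='c' != 'a' -> 0
s[0]='c' != 'a' -> 0
s[0]='a' == 'a' -> 1
s[0]='c' != 'a' -> 0
s[0]='c' != 'a' -> 0
s[0]='c' != 'a' -> 0
s[0]='b' != 'a' -> 0
s[0]='b' != 'a' -> 0
s[0]='c' != 'a' -> 0
s[0]='c' != 'a' -> 0
s[0]='a' == 'a' -> 1
Sum: 0 + 1 + 0 + 0 + 0 + 1 + 0 + 0 + 0 + 0 + 0 + 0 + 0 + 1 = 3

3


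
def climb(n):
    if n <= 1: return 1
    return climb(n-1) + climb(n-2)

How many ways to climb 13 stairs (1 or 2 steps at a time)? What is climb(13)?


Building up from base cases:
climb(0) = 1
climb(1) = 1
climb(2) = climb(1) + climb(0) = 1 + 1 = 2
climb(3) = climb(2) + climb(1) = 2 + 1 = 3
climb(4) = climb(3) + climb(2) = 3 + 2 = 5
climb(5) = climb(4) + climb(3) = 5 + 3 = 8
climb(6) = climb(5) + climb(4) = 8 + 5 = 13
climb(7) = climb(6) + climb(5) = 13 + 8 = 21
climb(8) = climb(7) + climb(6) = 21 + 13 = 34
climb(9) = climb(8) + climb(7) = 34 + 21 = 55
climb(10) = climb(9) + climb(8) = 55 + 34 = 89
climb(11) = climb(10) + climb(9) = 89 + 55 = 144
climb(12) = climb(11) + climb(10) = 144 + 89 = 233
climb(13) = climb(12) + climb(11) = 233 + 144 = 377

377


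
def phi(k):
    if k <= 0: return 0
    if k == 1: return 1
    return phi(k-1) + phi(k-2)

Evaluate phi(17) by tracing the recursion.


Computing phi(17) bottom-up:
phi(0) = 0
phi(1) = 1
phi(2) = phi(1) + phi(0) = 1 + 0 = 1
phi(3) = phi(2) + phi(1) = 1 + 1 = 2
phi(4) = phi(3) + phi(2) = 2 + 1 = 3
phi(5) = phi(4) + phi(3) = 3 + 2 = 5
phi(6) = phi(5) + phi(4) = 5 + 3 = 8
phi(7) = phi(6) + phi(5) = 8 + 5 = 13
phi(8) = phi(7) + phi(6) = 13 + 8 = 21
phi(9) = phi(8) + phi(7) = 21 + 13 = 34
phi(10) = phi(9) + phi(8) = 34 + 21 = 55
phi(11) = phi(10) + phi(9) = 55 + 34 = 89
phi(12) = phi(11) + phi(10) = 89 + 55 = 144
phi(13) = phi(12) + phi(11) = 144 + 89 = 233
phi(14) = phi(13) + phi(12) = 233 + 144 = 377
phi(15) = phi(14) + phi(13) = 377 + 233 = 610
phi(16) = phi(15) + phi(14) = 610 + 377 = 987
phi(17) = phi(16) + phi(15) = 987 + 610 = 1597

1597


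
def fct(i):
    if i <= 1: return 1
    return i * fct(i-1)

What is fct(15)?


fct(15)
= 15 * fct(14)
= 15 * 14 * fct(13)
= 15 * 14 * 13 * fct(12)
= 15 * 14 * 13 * 12 * fct(11)
= 15 * 14 * 13 * 12 * 11 * fct(10)
= 15 * 14 * 13 * 12 * 11 * 10 * fct(9)
= 15 * 14 * 13 * 12 * 11 * 10 * 9 * fct(8)
= 15 * 14 * 13 * 12 * 11 * 10 * 9 * 8 * fct(7)
= 15 * 14 * 13 * 12 * 11 * 10 * 9 * 8 * 7 * fct(6)
= 15 * 14 * 13 * 12 * 11 * 10 * 9 * 8 * 7 * 6 * fct(5)
= 15 * 14 * 13 * 12 * 11 * 10 * 9 * 8 * 7 * 6 * 5 * fct(4)
= 15 * 14 * 13 * 12 * 11 * 10 * 9 * 8 * 7 * 6 * 5 * 4 * fct(3)
= 15 * 14 * 13 * 12 * 11 * 10 * 9 * 8 * 7 * 6 * 5 * 4 * 3 * fct(2)
= 15 * 14 * 13 * 12 * 11 * 10 * 9 * 8 * 7 * 6 * 5 * 4 * 3 * 2 * fct(1)
= 15 * 14 * 13 * 12 * 11 * 10 * 9 * 8 * 7 * 6 * 5 * 4 * 3 * 2 * 1
= 1307674368000

1307674368000


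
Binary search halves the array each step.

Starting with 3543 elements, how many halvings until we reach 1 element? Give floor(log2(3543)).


3543 / 2 = 1771
1771 / 2 = 885
885 / 2 = 442
442 / 2 = 221
221 / 2 = 110
110 / 2 = 55
55 / 2 = 27
27 / 2 = 13
13 / 2 = 6
6 / 2 = 3
3 / 2 = 1
Reached 1 after 11 halvings

11


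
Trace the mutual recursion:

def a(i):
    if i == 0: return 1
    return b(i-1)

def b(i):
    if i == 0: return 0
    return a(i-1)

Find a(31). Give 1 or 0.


a(31) = b(30)
b(30) = a(29)
a(29) = b(28)
b(28) = a(27)
a(27) = b(26)
b(26) = a(25)
a(25) = b(24)
b(24) = a(23)
a(23) = b(22)
b(22) = a(21)
a(21) = b(20)
b(20) = a(19)
a(19) = b(18)
b(18) = a(17)
a(17) = b(16)
b(16) = a(15)
a(15) = b(14)
b(14) = a(13)
a(13) = b(12)
b(12) = a(11)
a(11) = b(10)
b(10) = a(9)
a(9) = b(8)
b(8) = a(7)
a(7) = b(6)
b(6) = a(5)
a(5) = b(4)
b(4) = a(3)
a(3) = b(2)
b(2) = a(1)
a(1) = b(0)
b(0) = 0  (base case)
Result: 0

0


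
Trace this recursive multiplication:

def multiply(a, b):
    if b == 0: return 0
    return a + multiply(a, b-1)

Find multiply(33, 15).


multiply(33, 15) = 33 + multiply(33, 14)
multiply(33, 14) = 33 + multiply(33, 13)
multiply(33, 13) = 33 + multiply(33, 12)
multiply(33, 12) = 33 + multiply(33, 11)
multiply(33, 11) = 33 + multiply(33, 10)
multiply(33, 10) = 33 + multiply(33, 9)
multiply(33, 9) = 33 + multiply(33, 8)
multiply(33, 8) = 33 + multiply(33, 7)
multiply(33, 7) = 33 + multiply(33, 6)
multiply(33, 6) = 33 + multiply(33, 5)
multiply(33, 5) = 33 + multiply(33, 4)
multiply(33, 4) = 33 + multiply(33, 3)
multiply(33, 3) = 33 + multiply(33, 2)
multiply(33, 2) = 33 + multiply(33, 1)
multiply(33, 1) = 33 + multiply(33, 0)
multiply(33, 0) = 0  (base case)
Total: 33 + 33 + 33 + 33 + 33 + 33 + 33 + 33 + 33 + 33 + 33 + 33 + 33 + 33 + 33 + 0 = 495

495


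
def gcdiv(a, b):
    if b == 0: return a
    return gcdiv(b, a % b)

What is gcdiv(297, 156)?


gcdiv(297, 156) = gcdiv(156, 141)
gcdiv(156, 141) = gcdiv(141, 15)
gcdiv(141, 15) = gcdiv(15, 6)
gcdiv(15, 6) = gcdiv(6, 3)
gcdiv(6, 3) = gcdiv(3, 0)
gcdiv(3, 0) = 3  (base case)

3


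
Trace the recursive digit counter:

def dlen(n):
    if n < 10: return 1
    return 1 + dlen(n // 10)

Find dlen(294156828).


dlen(294156828) = 1 + dlen(29415682)
dlen(29415682) = 1 + dlen(2941568)
dlen(2941568) = 1 + dlen(294156)
dlen(294156) = 1 + dlen(29415)
dlen(29415) = 1 + dlen(2941)
dlen(2941) = 1 + dlen(294)
dlen(294) = 1 + dlen(29)
dlen(29) = 1 + dlen(2)
dlen(2) = 1  (base case: 2 < 10)
Unwinding: 1 + 1 + 1 + 1 + 1 + 1 + 1 + 1 + 1 = 9

9


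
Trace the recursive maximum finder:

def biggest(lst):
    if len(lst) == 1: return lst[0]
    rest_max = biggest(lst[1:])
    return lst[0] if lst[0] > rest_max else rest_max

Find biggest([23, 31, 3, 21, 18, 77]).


biggest([23, 31, 3, 21, 18, 77]): compare 23 with biggest([31, 3, 21, 18, 77])
biggest([31, 3, 21, 18, 77]): compare 31 with biggest([3, 21, 18, 77])
biggest([3, 21, 18, 77]): compare 3 with biggest([21, 18, 77])
biggest([21, 18, 77]): compare 21 with biggest([18, 77])
biggest([18, 77]): compare 18 with biggest([77])
biggest([77]) = 77  (base case)
Compare 18 with 77 -> 77
Compare 21 with 77 -> 77
Compare 3 with 77 -> 77
Compare 31 with 77 -> 77
Compare 23 with 77 -> 77

77


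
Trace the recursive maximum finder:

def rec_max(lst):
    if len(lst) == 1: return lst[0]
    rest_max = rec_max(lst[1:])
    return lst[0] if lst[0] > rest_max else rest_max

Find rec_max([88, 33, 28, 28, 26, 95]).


rec_max([88, 33, 28, 28, 26, 95]): compare 88 with rec_max([33, 28, 28, 26, 95])
rec_max([33, 28, 28, 26, 95]): compare 33 with rec_max([28, 28, 26, 95])
rec_max([28, 28, 26, 95]): compare 28 with rec_max([28, 26, 95])
rec_max([28, 26, 95]): compare 28 with rec_max([26, 95])
rec_max([26, 95]): compare 26 with rec_max([95])
rec_max([95]) = 95  (base case)
Compare 26 with 95 -> 95
Compare 28 with 95 -> 95
Compare 28 with 95 -> 95
Compare 33 with 95 -> 95
Compare 88 with 95 -> 95

95


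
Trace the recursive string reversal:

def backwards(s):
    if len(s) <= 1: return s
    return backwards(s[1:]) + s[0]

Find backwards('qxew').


backwards('qxew') = backwards('xew') + 'q'
backwards('xew') = backwards('ew') + 'x'
backwards('ew') = backwards('w') + 'e'
backwards('w') = 'w'  (base case)
Concatenating: 'w' + 'e' + 'x' + 'q' = 'wexq'

wexq


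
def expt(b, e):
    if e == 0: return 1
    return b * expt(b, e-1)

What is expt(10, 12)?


expt(10, 12)
= 10 * expt(10, 11)
= 10 * 10 * expt(10, 10)
= 10 * 10 * 10 * expt(10, 9)
= 10 * 10 * 10 * 10 * expt(10, 8)
= 10 * 10 * 10 * 10 * 10 * expt(10, 7)
= 10 * 10 * 10 * 10 * 10 * 10 * expt(10, 6)
= 10 * 10 * 10 * 10 * 10 * 10 * 10 * expt(10, 5)
= 10 * 10 * 10 * 10 * 10 * 10 * 10 * 10 * expt(10, 4)
= 10 * 10 * 10 * 10 * 10 * 10 * 10 * 10 * 10 * expt(10, 3)
= 10 * 10 * 10 * 10 * 10 * 10 * 10 * 10 * 10 * 10 * expt(10, 2)
= 10 * 10 * 10 * 10 * 10 * 10 * 10 * 10 * 10 * 10 * 10 * expt(10, 1)
= 10 * 10 * 10 * 10 * 10 * 10 * 10 * 10 * 10 * 10 * 10 * 10 * expt(10, 0)
= 10 * 10 * 10 * 10 * 10 * 10 * 10 * 10 * 10 * 10 * 10 * 10 * 1
= 1000000000000

1000000000000


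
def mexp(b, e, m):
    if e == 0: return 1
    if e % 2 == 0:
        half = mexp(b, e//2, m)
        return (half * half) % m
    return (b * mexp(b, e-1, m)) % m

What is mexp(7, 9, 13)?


mexp(7, 9, 13): e is odd, compute mexp(7, 8, 13)
  mexp(7, 8, 13): e is even, compute mexp(7, 4, 13)
    mexp(7, 4, 13): e is even, compute mexp(7, 2, 13)
      mexp(7, 2, 13): e is even, compute mexp(7, 1, 13)
        mexp(7, 1, 13): e is odd, compute mexp(7, 0, 13)
          mexp(7, 0, 13) = 1
        (7 * 1) % 13 = 7
      half=7, (7*7) % 13 = 10
    half=10, (10*10) % 13 = 9
  half=9, (9*9) % 13 = 3
(7 * 3) % 13 = 8

8


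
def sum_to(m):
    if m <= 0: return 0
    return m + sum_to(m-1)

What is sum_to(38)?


sum_to(38)
= 38 + 37 + 36 + 35 + 34 + 33 + 32 + 31 + 30 + 29 + 28 + 27 + 26 + 25 + 24 + 23 + 22 + 21 + 20 + 19 + 18 + 17 + 16 + 15 + 14 + 13 + 12 + 11 + 10 + 9 + 8 + 7 + 6 + 5 + 4 + 3 + 2 + 1 + sum_to(0)
= 38 + 37 + 36 + 35 + 34 + 33 + 32 + 31 + 30 + 29 + 28 + 27 + 26 + 25 + 24 + 23 + 22 + 21 + 20 + 19 + 18 + 17 + 16 + 15 + 14 + 13 + 12 + 11 + 10 + 9 + 8 + 7 + 6 + 5 + 4 + 3 + 2 + 1 + 0
= 741

741


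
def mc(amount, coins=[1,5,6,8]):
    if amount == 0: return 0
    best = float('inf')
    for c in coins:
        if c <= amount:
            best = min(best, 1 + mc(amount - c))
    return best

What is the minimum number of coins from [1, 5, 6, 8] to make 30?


Building up with DP:
mc(0) = 0
mc(1) = min(1+mc(0)=1+0=1) = 1
mc(2) = min(1+mc(1)=1+1=2) = 2
mc(3) = min(1+mc(2)=1+2=3) = 3
mc(4) = min(1+mc(3)=1+3=4) = 4
mc(5) = min(1+mc(4)=1+4=5, 1+mc(0)=1+0=1) = 1
mc(6) = min(1+mc(5)=1+1=2, 1+mc(1)=1+1=2, 1+mc(0)=1+0=1) = 1
mc(7) = min(1+mc(6)=1+1=2, 1+mc(2)=1+2=3, 1+mc(1)=1+1=2) = 2
mc(8) = min(1+mc(7)=1+2=3, 1+mc(3)=1+3=4, 1+mc(2)=1+2=3, 1+mc(0)=1+0=1) = 1
mc(9) = min(1+mc(8)=1+1=2, 1+mc(4)=1+4=5, 1+mc(3)=1+3=4, 1+mc(1)=1+1=2) = 2
mc(10) = min(1+mc(9)=1+2=3, 1+mc(5)=1+1=2, 1+mc(4)=1+4=5, 1+mc(2)=1+2=3) = 2
mc(11) = min(1+mc(10)=1+2=3, 1+mc(6)=1+1=2, 1+mc(5)=1+1=2, 1+mc(3)=1+3=4) = 2
mc(12) = min(1+mc(11)=1+2=3, 1+mc(7)=1+2=3, 1+mc(6)=1+1=2, 1+mc(4)=1+4=5) = 2
mc(13) = min(1+mc(12)=1+2=3, 1+mc(8)=1+1=2, 1+mc(7)=1+2=3, 1+mc(5)=1+1=2) = 2
mc(14) = min(1+mc(13)=1+2=3, 1+mc(9)=1+2=3, 1+mc(8)=1+1=2, 1+mc(6)=1+1=2) = 2
mc(15) = min(1+mc(14)=1+2=3, 1+mc(10)=1+2=3, 1+mc(9)=1+2=3, 1+mc(7)=1+2=3) = 3
mc(16) = min(1+mc(15)=1+3=4, 1+mc(11)=1+2=3, 1+mc(10)=1+2=3, 1+mc(8)=1+1=2) = 2
mc(17) = min(1+mc(16)=1+2=3, 1+mc(12)=1+2=3, 1+mc(11)=1+2=3, 1+mc(9)=1+2=3) = 3
mc(18) = min(1+mc(17)=1+3=4, 1+mc(13)=1+2=3, 1+mc(12)=1+2=3, 1+mc(10)=1+2=3) = 3
mc(19) = min(1+mc(18)=1+3=4, 1+mc(14)=1+2=3, 1+mc(13)=1+2=3, 1+mc(11)=1+2=3) = 3
mc(20) = min(1+mc(19)=1+3=4, 1+mc(15)=1+3=4, 1+mc(14)=1+2=3, 1+mc(12)=1+2=3) = 3
mc(21) = min(1+mc(20)=1+3=4, 1+mc(16)=1+2=3, 1+mc(15)=1+3=4, 1+mc(13)=1+2=3) = 3
mc(22) = min(1+mc(21)=1+3=4, 1+mc(17)=1+3=4, 1+mc(16)=1+2=3, 1+mc(14)=1+2=3) = 3
mc(23) = min(1+mc(22)=1+3=4, 1+mc(18)=1+3=4, 1+mc(17)=1+3=4, 1+mc(15)=1+3=4) = 4
mc(24) = min(1+mc(23)=1+4=5, 1+mc(19)=1+3=4, 1+mc(18)=1+3=4, 1+mc(16)=1+2=3) = 3
mc(25) = min(1+mc(24)=1+3=4, 1+mc(20)=1+3=4, 1+mc(19)=1+3=4, 1+mc(17)=1+3=4) = 4
mc(26) = min(1+mc(25)=1+4=5, 1+mc(21)=1+3=4, 1+mc(20)=1+3=4, 1+mc(18)=1+3=4) = 4
mc(27) = min(1+mc(26)=1+4=5, 1+mc(22)=1+3=4, 1+mc(21)=1+3=4, 1+mc(19)=1+3=4) = 4
mc(28) = min(1+mc(27)=1+4=5, 1+mc(23)=1+4=5, 1+mc(22)=1+3=4, 1+mc(20)=1+3=4) = 4
mc(29) = min(1+mc(28)=1+4=5, 1+mc(24)=1+3=4, 1+mc(23)=1+4=5, 1+mc(21)=1+3=4) = 4
mc(30) = min(1+mc(29)=1+4=5, 1+mc(25)=1+4=5, 1+mc(24)=1+3=4, 1+mc(22)=1+3=4) = 4

4


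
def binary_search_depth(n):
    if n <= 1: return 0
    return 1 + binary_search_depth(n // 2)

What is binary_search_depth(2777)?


2777 / 2 = 1388
1388 / 2 = 694
694 / 2 = 347
347 / 2 = 173
173 / 2 = 86
86 / 2 = 43
43 / 2 = 21
21 / 2 = 10
10 / 2 = 5
5 / 2 = 2
2 / 2 = 1
Reached 1 after 11 halvings

11


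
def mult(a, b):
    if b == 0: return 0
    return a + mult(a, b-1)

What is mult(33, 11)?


mult(33, 11) = 33 + mult(33, 10)
mult(33, 10) = 33 + mult(33, 9)
mult(33, 9) = 33 + mult(33, 8)
mult(33, 8) = 33 + mult(33, 7)
mult(33, 7) = 33 + mult(33, 6)
mult(33, 6) = 33 + mult(33, 5)
mult(33, 5) = 33 + mult(33, 4)
mult(33, 4) = 33 + mult(33, 3)
mult(33, 3) = 33 + mult(33, 2)
mult(33, 2) = 33 + mult(33, 1)
mult(33, 1) = 33 + mult(33, 0)
mult(33, 0) = 0  (base case)
Total: 33 + 33 + 33 + 33 + 33 + 33 + 33 + 33 + 33 + 33 + 33 + 0 = 363

363


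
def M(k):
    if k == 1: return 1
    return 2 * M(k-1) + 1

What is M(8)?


M(8) = 2 * M(7) + 1
M(7) = 2 * M(6) + 1
M(6) = 2 * M(5) + 1
M(5) = 2 * M(4) + 1
M(4) = 2 * M(3) + 1
M(3) = 2 * M(2) + 1
M(2) = 2 * M(1) + 1
M(1) = 1  (base case)
M(2) = 2 * 1 + 1 = 3
M(3) = 2 * 3 + 1 = 7
M(4) = 2 * 7 + 1 = 15
M(5) = 2 * 15 + 1 = 31
M(6) = 2 * 31 + 1 = 63
M(7) = 2 * 63 + 1 = 127
M(8) = 2 * 127 + 1 = 255

255


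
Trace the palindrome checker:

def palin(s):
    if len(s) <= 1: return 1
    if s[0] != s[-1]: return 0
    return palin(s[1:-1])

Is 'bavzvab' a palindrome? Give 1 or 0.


palin('bavzvab'): s[0]='b' == s[-1]='b' -> check palin('avzva')
palin('avzva'): s[0]='a' == s[-1]='a' -> check palin('vzv')
palin('vzv'): s[0]='v' == s[-1]='v' -> check palin('z')
palin('z'): len <= 1 -> return 1  (base case)
Result: 1 (palindrome)

1


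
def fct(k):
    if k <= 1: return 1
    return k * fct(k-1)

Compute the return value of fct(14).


fct(14)
= 14 * fct(13)
= 14 * 13 * fct(12)
= 14 * 13 * 12 * fct(11)
= 14 * 13 * 12 * 11 * fct(10)
= 14 * 13 * 12 * 11 * 10 * fct(9)
= 14 * 13 * 12 * 11 * 10 * 9 * fct(8)
= 14 * 13 * 12 * 11 * 10 * 9 * 8 * fct(7)
= 14 * 13 * 12 * 11 * 10 * 9 * 8 * 7 * fct(6)
= 14 * 13 * 12 * 11 * 10 * 9 * 8 * 7 * 6 * fct(5)
= 14 * 13 * 12 * 11 * 10 * 9 * 8 * 7 * 6 * 5 * fct(4)
= 14 * 13 * 12 * 11 * 10 * 9 * 8 * 7 * 6 * 5 * 4 * fct(3)
= 14 * 13 * 12 * 11 * 10 * 9 * 8 * 7 * 6 * 5 * 4 * 3 * fct(2)
= 14 * 13 * 12 * 11 * 10 * 9 * 8 * 7 * 6 * 5 * 4 * 3 * 2 * fct(1)
= 14 * 13 * 12 * 11 * 10 * 9 * 8 * 7 * 6 * 5 * 4 * 3 * 2 * 1
= 87178291200

87178291200


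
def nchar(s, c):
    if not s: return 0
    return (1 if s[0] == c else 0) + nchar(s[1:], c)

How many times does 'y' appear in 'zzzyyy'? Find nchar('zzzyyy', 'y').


s[0]='z' != 'y' -> 0
s[0]='z' != 'y' -> 0
s[0]='z' != 'y' -> 0
s[0]='y' == 'y' -> 1
s[0]='y' == 'y' -> 1
s[0]='y' == 'y' -> 1
Sum: 0 + 0 + 0 + 1 + 1 + 1 = 3

3


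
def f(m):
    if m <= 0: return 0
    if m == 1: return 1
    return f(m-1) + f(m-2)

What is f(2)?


Computing f(2) bottom-up:
f(0) = 0
f(1) = 1
f(2) = f(1) + f(0) = 1 + 0 = 1

1


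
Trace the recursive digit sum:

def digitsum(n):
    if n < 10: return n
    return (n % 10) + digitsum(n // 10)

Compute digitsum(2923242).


digitsum(2923242) = 2 + digitsum(292324)
digitsum(292324) = 4 + digitsum(29232)
digitsum(29232) = 2 + digitsum(2923)
digitsum(2923) = 3 + digitsum(292)
digitsum(292) = 2 + digitsum(29)
digitsum(29) = 9 + digitsum(2)
digitsum(2) = 2  (base case)
Total: 2 + 4 + 2 + 3 + 2 + 9 + 2 = 24

24


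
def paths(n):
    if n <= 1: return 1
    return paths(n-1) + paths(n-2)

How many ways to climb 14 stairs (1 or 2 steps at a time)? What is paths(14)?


Building up from base cases:
paths(0) = 1
paths(1) = 1
paths(2) = paths(1) + paths(0) = 1 + 1 = 2
paths(3) = paths(2) + paths(1) = 2 + 1 = 3
paths(4) = paths(3) + paths(2) = 3 + 2 = 5
paths(5) = paths(4) + paths(3) = 5 + 3 = 8
paths(6) = paths(5) + paths(4) = 8 + 5 = 13
paths(7) = paths(6) + paths(5) = 13 + 8 = 21
paths(8) = paths(7) + paths(6) = 21 + 13 = 34
paths(9) = paths(8) + paths(7) = 34 + 21 = 55
paths(10) = paths(9) + paths(8) = 55 + 34 = 89
paths(11) = paths(10) + paths(9) = 89 + 55 = 144
paths(12) = paths(11) + paths(10) = 144 + 89 = 233
paths(13) = paths(12) + paths(11) = 233 + 144 = 377
paths(14) = paths(13) + paths(12) = 377 + 233 = 610

610


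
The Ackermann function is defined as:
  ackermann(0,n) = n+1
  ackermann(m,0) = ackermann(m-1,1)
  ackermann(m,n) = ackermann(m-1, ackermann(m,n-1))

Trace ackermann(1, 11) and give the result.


ackermann(1, 11) = ackermann(0, ackermann(1, 10))
  ackermann(1, 10) = ackermann(0, ackermann(1, 9))
    ackermann(1, 9) = ackermann(0, ackermann(1, 8))
      ackermann(1, 8) = ackermann(0, ackermann(1, 7))
        ackermann(1, 7) = ackermann(0, ackermann(1, 6))
          ackermann(1, 6) = ackermann(0, ackermann(1, 5))
          ackermann(1, 5) = ackermann(0, ackermann(1, 4))
          ackermann(1, 4) = ackermann(0, ackermann(1, 3))
          ackermann(1, 3) = ackermann(0, ackermann(1, 2))
          ackermann(1, 2) = ackermann(0, ackermann(1, 1))
          ackermann(1, 1) = ackermann(0, ackermann(1, 0))
          ackermann(1, 0) = ackermann(0, 1)
          ackermann(0, 1) = 2
            = ackermann(0, 2)
          ackermann(0, 2) = 3
            = ackermann(0, 3)
          ackermann(0, 3) = 4
            = ackermann(0, 4)
          ackermann(0, 4) = 5
            = ackermann(0, 5)
          ackermann(0, 5) = 6
            = ackermann(0, 6)
          ackermann(0, 6) = 7
            = ackermann(0, 7)
          ackermann(0, 7) = 8
... (trace truncated)
Result: ackermann(1, 11) = 13

13


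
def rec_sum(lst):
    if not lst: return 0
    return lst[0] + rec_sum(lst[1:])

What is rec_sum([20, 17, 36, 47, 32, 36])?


rec_sum([20, 17, 36, 47, 32, 36]) = 20 + rec_sum([17, 36, 47, 32, 36])
rec_sum([17, 36, 47, 32, 36]) = 17 + rec_sum([36, 47, 32, 36])
rec_sum([36, 47, 32, 36]) = 36 + rec_sum([47, 32, 36])
rec_sum([47, 32, 36]) = 47 + rec_sum([32, 36])
rec_sum([32, 36]) = 32 + rec_sum([36])
rec_sum([36]) = 36 + rec_sum([])
rec_sum([]) = 0  (base case)
Total: 20 + 17 + 36 + 47 + 32 + 36 + 0 = 188

188


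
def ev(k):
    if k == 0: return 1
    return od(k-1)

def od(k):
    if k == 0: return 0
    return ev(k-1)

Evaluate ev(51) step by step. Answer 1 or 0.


ev(51) = od(50)
od(50) = ev(49)
ev(49) = od(48)
od(48) = ev(47)
ev(47) = od(46)
od(46) = ev(45)
ev(45) = od(44)
od(44) = ev(43)
ev(43) = od(42)
od(42) = ev(41)
ev(41) = od(40)
od(40) = ev(39)
ev(39) = od(38)
od(38) = ev(37)
ev(37) = od(36)
od(36) = ev(35)
ev(35) = od(34)
od(34) = ev(33)
ev(33) = od(32)
od(32) = ev(31)
ev(31) = od(30)
od(30) = ev(29)
ev(29) = od(28)
od(28) = ev(27)
ev(27) = od(26)
od(26) = ev(25)
ev(25) = od(24)
od(24) = ev(23)
ev(23) = od(22)
od(22) = ev(21)
ev(21) = od(20)
od(20) = ev(19)
ev(19) = od(18)
od(18) = ev(17)
ev(17) = od(16)
od(16) = ev(15)
ev(15) = od(14)
od(14) = ev(13)
ev(13) = od(12)
od(12) = ev(11)
ev(11) = od(10)
od(10) = ev(9)
ev(9) = od(8)
od(8) = ev(7)
ev(7) = od(6)
od(6) = ev(5)
ev(5) = od(4)
od(4) = ev(3)
ev(3) = od(2)
od(2) = ev(1)
ev(1) = od(0)
od(0) = 0  (base case)
Result: 0

0


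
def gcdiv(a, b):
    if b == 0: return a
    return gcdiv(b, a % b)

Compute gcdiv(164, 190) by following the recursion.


gcdiv(164, 190) = gcdiv(190, 164)
gcdiv(190, 164) = gcdiv(164, 26)
gcdiv(164, 26) = gcdiv(26, 8)
gcdiv(26, 8) = gcdiv(8, 2)
gcdiv(8, 2) = gcdiv(2, 0)
gcdiv(2, 0) = 2  (base case)

2


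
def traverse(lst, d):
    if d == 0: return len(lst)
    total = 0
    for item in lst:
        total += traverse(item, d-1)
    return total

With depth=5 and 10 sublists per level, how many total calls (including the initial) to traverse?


At depth 0 (root): 1 call
At depth 1: each of 1 parents calls traverse on 10 children = 10 calls
At depth 2: each of 10 parents calls traverse on 10 children = 100 calls
At depth 3: each of 100 parents calls traverse on 10 children = 1000 calls
At depth 4: each of 1000 parents calls traverse on 10 children = 10000 calls
At depth 5: each of 10000 parents calls traverse on 10 children = 100000 calls
Total: 1 + 10 + 100 + 1000 + 10000 + 100000 = 111111

111111


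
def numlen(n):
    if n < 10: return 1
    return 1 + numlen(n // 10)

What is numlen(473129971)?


numlen(473129971) = 1 + numlen(47312997)
numlen(47312997) = 1 + numlen(4731299)
numlen(4731299) = 1 + numlen(473129)
numlen(473129) = 1 + numlen(47312)
numlen(47312) = 1 + numlen(4731)
numlen(4731) = 1 + numlen(473)
numlen(473) = 1 + numlen(47)
numlen(47) = 1 + numlen(4)
numlen(4) = 1  (base case: 4 < 10)
Unwinding: 1 + 1 + 1 + 1 + 1 + 1 + 1 + 1 + 1 = 9

9


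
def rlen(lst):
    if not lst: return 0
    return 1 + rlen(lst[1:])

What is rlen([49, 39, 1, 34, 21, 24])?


rlen([49, 39, 1, 34, 21, 24]) = 1 + rlen([39, 1, 34, 21, 24])
rlen([39, 1, 34, 21, 24]) = 1 + rlen([1, 34, 21, 24])
rlen([1, 34, 21, 24]) = 1 + rlen([34, 21, 24])
rlen([34, 21, 24]) = 1 + rlen([21, 24])
rlen([21, 24]) = 1 + rlen([24])
rlen([24]) = 1 + rlen([])
rlen([]) = 0  (base case)
Unwinding: 1 + 1 + 1 + 1 + 1 + 1 + 0 = 6

6


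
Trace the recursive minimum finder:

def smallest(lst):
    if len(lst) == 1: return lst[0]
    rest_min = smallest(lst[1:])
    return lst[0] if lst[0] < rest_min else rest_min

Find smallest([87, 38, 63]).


smallest([87, 38, 63]): compare 87 with smallest([38, 63])
smallest([38, 63]): compare 38 with smallest([63])
smallest([63]) = 63  (base case)
Compare 38 with 63 -> 38
Compare 87 with 38 -> 38

38


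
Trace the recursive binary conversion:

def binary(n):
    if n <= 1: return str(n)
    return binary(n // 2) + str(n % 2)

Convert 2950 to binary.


binary(2950) = binary(1475) + '0'
binary(1475) = binary(737) + '1'
binary(737) = binary(368) + '1'
binary(368) = binary(184) + '0'
binary(184) = binary(92) + '0'
binary(92) = binary(46) + '0'
binary(46) = binary(23) + '0'
binary(23) = binary(11) + '1'
binary(11) = binary(5) + '1'
binary(5) = binary(2) + '1'
binary(2) = binary(1) + '0'
binary(1) = '1'  (base case)
Concatenating: '1' + '0' + '1' + '1' + '1' + '0' + '0' + '0' + '0' + '1' + '1' + '0' = '101110000110'

101110000110


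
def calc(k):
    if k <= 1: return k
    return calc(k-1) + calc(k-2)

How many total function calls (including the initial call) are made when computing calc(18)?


Let C(n) = total calls for calc(n)
C(0) = 1, C(1) = 1
C(2) = 1 + C(1) + C(0) = 1 + 1 + 1 = 3
C(3) = 1 + C(2) + C(1) = 1 + 3 + 1 = 5
C(4) = 1 + C(3) + C(2) = 1 + 5 + 3 = 9
C(5) = 1 + C(4) + C(3) = 1 + 9 + 5 = 15
C(6) = 1 + C(5) + C(4) = 1 + 15 + 9 = 25
C(7) = 1 + C(6) + C(5) = 1 + 25 + 15 = 41
C(8) = 1 + C(7) + C(6) = 1 + 41 + 25 = 67
C(9) = 1 + C(8) + C(7) = 1 + 67 + 41 = 109
C(10) = 1 + C(9) + C(8) = 1 + 109 + 67 = 177
C(11) = 1 + C(10) + C(9) = 1 + 177 + 109 = 287
C(12) = 1 + C(11) + C(10) = 1 + 287 + 177 = 465
C(13) = 1 + C(12) + C(11) = 1 + 465 + 287 = 753
C(14) = 1 + C(13) + C(12) = 1 + 753 + 465 = 1219
C(15) = 1 + C(14) + C(13) = 1 + 1219 + 753 = 1973
C(16) = 1 + C(15) + C(14) = 1 + 1973 + 1219 = 3193
C(17) = 1 + C(16) + C(15) = 1 + 3193 + 1973 = 5167
C(18) = 1 + C(17) + C(16) = 1 + 5167 + 3193 = 8361

8361


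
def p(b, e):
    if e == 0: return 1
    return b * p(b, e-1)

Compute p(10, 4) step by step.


p(10, 4)
= 10 * p(10, 3)
= 10 * 10 * p(10, 2)
= 10 * 10 * 10 * p(10, 1)
= 10 * 10 * 10 * 10 * p(10, 0)
= 10 * 10 * 10 * 10 * 1
= 10000

10000


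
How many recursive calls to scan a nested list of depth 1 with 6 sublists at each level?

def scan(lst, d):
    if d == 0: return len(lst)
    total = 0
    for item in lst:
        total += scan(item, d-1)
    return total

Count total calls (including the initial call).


At depth 0 (root): 1 call
At depth 1: each of 1 parents calls scan on 6 children = 6 calls
Total: 1 + 6 = 7

7


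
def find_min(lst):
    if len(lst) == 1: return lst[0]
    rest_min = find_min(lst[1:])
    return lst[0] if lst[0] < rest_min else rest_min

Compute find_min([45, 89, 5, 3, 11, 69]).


find_min([45, 89, 5, 3, 11, 69]): compare 45 with find_min([89, 5, 3, 11, 69])
find_min([89, 5, 3, 11, 69]): compare 89 with find_min([5, 3, 11, 69])
find_min([5, 3, 11, 69]): compare 5 with find_min([3, 11, 69])
find_min([3, 11, 69]): compare 3 with find_min([11, 69])
find_min([11, 69]): compare 11 with find_min([69])
find_min([69]) = 69  (base case)
Compare 11 with 69 -> 11
Compare 3 with 11 -> 3
Compare 5 with 3 -> 3
Compare 89 with 3 -> 3
Compare 45 with 3 -> 3

3


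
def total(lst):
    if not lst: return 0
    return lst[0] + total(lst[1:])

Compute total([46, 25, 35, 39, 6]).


total([46, 25, 35, 39, 6]) = 46 + total([25, 35, 39, 6])
total([25, 35, 39, 6]) = 25 + total([35, 39, 6])
total([35, 39, 6]) = 35 + total([39, 6])
total([39, 6]) = 39 + total([6])
total([6]) = 6 + total([])
total([]) = 0  (base case)
Total: 46 + 25 + 35 + 39 + 6 + 0 = 151

151


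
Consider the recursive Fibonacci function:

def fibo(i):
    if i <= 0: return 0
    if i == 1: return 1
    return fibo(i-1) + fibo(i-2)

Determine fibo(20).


Computing fibo(20) bottom-up:
fibo(0) = 0
fibo(1) = 1
fibo(2) = fibo(1) + fibo(0) = 1 + 0 = 1
fibo(3) = fibo(2) + fibo(1) = 1 + 1 = 2
fibo(4) = fibo(3) + fibo(2) = 2 + 1 = 3
fibo(5) = fibo(4) + fibo(3) = 3 + 2 = 5
fibo(6) = fibo(5) + fibo(4) = 5 + 3 = 8
fibo(7) = fibo(6) + fibo(5) = 8 + 5 = 13
fibo(8) = fibo(7) + fibo(6) = 13 + 8 = 21
fibo(9) = fibo(8) + fibo(7) = 21 + 13 = 34
fibo(10) = fibo(9) + fibo(8) = 34 + 21 = 55
fibo(11) = fibo(10) + fibo(9) = 55 + 34 = 89
fibo(12) = fibo(11) + fibo(10) = 89 + 55 = 144
fibo(13) = fibo(12) + fibo(11) = 144 + 89 = 233
fibo(14) = fibo(13) + fibo(12) = 233 + 144 = 377
fibo(15) = fibo(14) + fibo(13) = 377 + 233 = 610
fibo(16) = fibo(15) + fibo(14) = 610 + 377 = 987
fibo(17) = fibo(16) + fibo(15) = 987 + 610 = 1597
fibo(18) = fibo(17) + fibo(16) = 1597 + 987 = 2584
fibo(19) = fibo(18) + fibo(17) = 2584 + 1597 = 4181
fibo(20) = fibo(19) + fibo(18) = 4181 + 2584 = 6765

6765


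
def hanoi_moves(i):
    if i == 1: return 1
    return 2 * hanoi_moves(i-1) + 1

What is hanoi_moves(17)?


hanoi_moves(17) = 2 * hanoi_moves(16) + 1
hanoi_moves(16) = 2 * hanoi_moves(15) + 1
hanoi_moves(15) = 2 * hanoi_moves(14) + 1
hanoi_moves(14) = 2 * hanoi_moves(13) + 1
hanoi_moves(13) = 2 * hanoi_moves(12) + 1
hanoi_moves(12) = 2 * hanoi_moves(11) + 1
hanoi_moves(11) = 2 * hanoi_moves(10) + 1
hanoi_moves(10) = 2 * hanoi_moves(9) + 1
hanoi_moves(9) = 2 * hanoi_moves(8) + 1
hanoi_moves(8) = 2 * hanoi_moves(7) + 1
hanoi_moves(7) = 2 * hanoi_moves(6) + 1
hanoi_moves(6) = 2 * hanoi_moves(5) + 1
hanoi_moves(5) = 2 * hanoi_moves(4) + 1
hanoi_moves(4) = 2 * hanoi_moves(3) + 1
hanoi_moves(3) = 2 * hanoi_moves(2) + 1
hanoi_moves(2) = 2 * hanoi_moves(1) + 1
hanoi_moves(1) = 1  (base case)
hanoi_moves(2) = 2 * 1 + 1 = 3
hanoi_moves(3) = 2 * 3 + 1 = 7
hanoi_moves(4) = 2 * 7 + 1 = 15
hanoi_moves(5) = 2 * 15 + 1 = 31
hanoi_moves(6) = 2 * 31 + 1 = 63
hanoi_moves(7) = 2 * 63 + 1 = 127
hanoi_moves(8) = 2 * 127 + 1 = 255
hanoi_moves(9) = 2 * 255 + 1 = 511
hanoi_moves(10) = 2 * 511 + 1 = 1023
hanoi_moves(11) = 2 * 1023 + 1 = 2047
hanoi_moves(12) = 2 * 2047 + 1 = 4095
hanoi_moves(13) = 2 * 4095 + 1 = 8191
hanoi_moves(14) = 2 * 8191 + 1 = 16383
hanoi_moves(15) = 2 * 16383 + 1 = 32767
hanoi_moves(16) = 2 * 32767 + 1 = 65535
hanoi_moves(17) = 2 * 65535 + 1 = 131071

131071
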